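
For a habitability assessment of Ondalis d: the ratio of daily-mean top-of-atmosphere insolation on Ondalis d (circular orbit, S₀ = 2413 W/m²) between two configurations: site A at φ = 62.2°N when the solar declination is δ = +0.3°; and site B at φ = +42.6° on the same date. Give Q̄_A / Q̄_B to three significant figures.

Q̄_A / Q̄_B ≈ 0.639

— Configuration A (φ=+62.2°):
cos H₀ = −tan(+62.2°) tan(+0.300°) = -0.0099, H₀ = 1.5807 rad.
Bracket: H₀ sin φ sin δ + cos φ cos δ sin H₀ = 1.5807×0.88458×0.00524 + 0.46639×0.99999×0.99995 = 0.007327 + 0.466362 = 0.473689.
Q̄ = (S₀/π) × [bracket] = (2413/π) × 0.473689 = 363.83 W/m².
— Configuration B (φ=+42.6°):
cos H₀ = −tan(+42.6°) tan(+0.300°) = -0.0048, H₀ = 1.5756 rad.
Bracket: H₀ sin φ sin δ + cos φ cos δ sin H₀ = 1.5756×0.67688×0.00524 + 0.73610×0.99999×0.99999 = 0.005588 + 0.736085 = 0.741673.
Q̄ = (S₀/π) × [bracket] = (2413/π) × 0.741673 = 569.67 W/m².
Ratio Q̄_A / Q̄_B = 363.83 / 569.67 = 0.6387.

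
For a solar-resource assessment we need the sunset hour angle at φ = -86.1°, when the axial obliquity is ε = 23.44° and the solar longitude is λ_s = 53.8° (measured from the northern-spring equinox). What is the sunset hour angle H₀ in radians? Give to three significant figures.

H₀ = 0.00 rad

Solar declination: sin δ = sin ε · sin λ_s = sin 23.44° × sin 53.8° = 0.32100, so δ = +18.723°.
cos H₀ = −tan φ · tan δ = 4.9717 ≥ 1, so the Sun never rises (polar night) and H₀ = 0.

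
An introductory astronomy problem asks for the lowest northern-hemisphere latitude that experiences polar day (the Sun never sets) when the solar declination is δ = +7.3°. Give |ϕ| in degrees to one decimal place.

|ϕ| = 82.7°

Polar day requires cos h₀ = −tan ϕ tan δ ≤ −1, i.e. tan ϕ tan δ ≥ 1.
The boundary is |tan ϕ| · |tan δ| = 1, so |ϕ| = 90° − |δ| = 90° − 7.3° = 82.7° in the northern hemisphere.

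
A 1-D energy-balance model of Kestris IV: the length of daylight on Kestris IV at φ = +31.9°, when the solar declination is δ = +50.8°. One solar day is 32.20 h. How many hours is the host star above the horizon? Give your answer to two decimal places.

25.00 h

cos H₀ = −tan φ · tan δ = −tan(+31.9°) × tan(+50.800°) = -0.7632, so H₀ = 2.4390 rad = 139.75°.
Daylight = 2H₀/(2π) × 32.20 h = (2.4390/π) × 32.20 = 25.00 h.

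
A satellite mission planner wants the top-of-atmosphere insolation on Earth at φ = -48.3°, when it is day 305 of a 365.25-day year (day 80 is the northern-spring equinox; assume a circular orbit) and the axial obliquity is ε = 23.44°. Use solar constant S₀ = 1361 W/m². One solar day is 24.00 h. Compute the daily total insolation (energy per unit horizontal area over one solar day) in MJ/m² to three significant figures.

36.8 MJ/m²

Solar longitude: λ_s = 360° × (305 − 80)/365.25 = 221.766°.
sin δ = sin 23.44° × sin 221.766° = -0.26496, so δ = -15.365°.
cos H₀ = −tan(-48.3°) tan(-15.365°) = -0.3084, H₀ = 1.8843 rad.
Bracket: H₀ sin φ sin δ + cos φ cos δ sin H₀ = 1.8843×-0.74664×-0.26496 + 0.66523×0.96426×0.95125 = 0.372771 + 0.610184 = 0.982955.
Q̄ = (S₀/π) × [bracket] = (1361/π) × 0.982955 = 425.84 W/m².
Daily total = Q̄ × 24.00 h × 3600 s/h = 425.84 × 24.00 × 3600 / 10⁶ = 36.79 MJ/m².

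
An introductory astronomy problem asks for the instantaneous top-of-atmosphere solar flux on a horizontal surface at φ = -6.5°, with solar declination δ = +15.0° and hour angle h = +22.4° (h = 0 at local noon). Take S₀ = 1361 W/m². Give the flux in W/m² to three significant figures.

1.17e+03 W/m²

cos θ_z = sin φ sin δ + cos φ cos δ cos h = -0.029299 + 0.887302 = 0.858003.
Flux = S₀ · cos θ_z = 1361 × 0.858003 = 1168 W/m².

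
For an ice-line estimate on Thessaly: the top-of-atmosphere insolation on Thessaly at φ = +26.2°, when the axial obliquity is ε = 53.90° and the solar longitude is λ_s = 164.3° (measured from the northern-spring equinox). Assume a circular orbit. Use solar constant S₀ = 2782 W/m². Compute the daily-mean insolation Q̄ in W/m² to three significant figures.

Solar declination: sin δ = sin ε · sin λ_s = sin 53.90° × sin 164.3° = 0.21864, so δ = +12.629°.
cos H₀ = −tan(+26.2°) tan(+12.629°) = -0.1103, H₀ = 1.6813 rad.
Bracket: H₀ sin φ sin δ + cos φ cos δ sin H₀ = 1.6813×0.44151×0.21864 + 0.89726×0.97581×0.99390 = 0.162299 + 0.870214 = 1.032513.
Q̄ = (S₀/π) × [bracket] = (2782/π) × 1.032513 = 914.3 W/m².

Q̄ ≈ 914 W/m²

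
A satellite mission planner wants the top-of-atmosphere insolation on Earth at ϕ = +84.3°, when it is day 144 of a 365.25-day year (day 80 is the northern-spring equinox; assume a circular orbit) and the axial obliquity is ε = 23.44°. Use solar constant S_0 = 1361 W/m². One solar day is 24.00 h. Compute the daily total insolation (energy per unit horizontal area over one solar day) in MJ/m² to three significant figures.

Solar longitude: L_s = 360° × (144 − 80)/365.25 = 63.080°.
sin δ = sin 23.44° × sin 63.080° = 0.35468, so δ = +20.774°.
cos h₀ = −tan(+84.3°) tan(+20.774°) = -3.8006 ≤ −1 ⇒ polar day, h₀ = π.
Bracket: h₀ sin ϕ sin δ + cos ϕ cos δ sin h₀ = 3.1416×0.99506×0.35468 + 0.09932×0.93499×0.00000 = 1.108758 + 0.000000 = 1.108758.
Q̄ = (S_0/π) × [bracket] = (1361/π) × 1.108758 = 480.34 W/m².
Daily total = Q̄ × 24.00 h × 3600 s/h = 480.34 × 24.00 × 3600 / 10⁶ = 41.50 MJ/m².

41.5 MJ/m²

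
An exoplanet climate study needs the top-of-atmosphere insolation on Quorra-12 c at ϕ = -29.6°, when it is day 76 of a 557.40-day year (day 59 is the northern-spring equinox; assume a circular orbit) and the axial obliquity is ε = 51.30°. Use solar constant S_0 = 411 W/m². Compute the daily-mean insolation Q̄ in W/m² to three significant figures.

Q̄ ≈ 97.8 W/m²

Solar longitude: L_s = 360° × (76 − 59)/557.40 = 10.980°.
sin δ = sin 51.30° × sin 10.980° = 0.14864, so δ = +8.548°.
cos h₀ = −tan(-29.6°) tan(+8.548°) = 0.0854, h₀ = 1.4853 rad.
Bracket: h₀ sin ϕ sin δ + cos ϕ cos δ sin h₀ = 1.4853×-0.49394×0.14864 + 0.86949×0.98889×0.99635 = -0.109050 + 0.856692 = 0.747642.
Q̄ = (S_0/π) × [bracket] = (411/π) × 0.747642 = 97.81 W/m².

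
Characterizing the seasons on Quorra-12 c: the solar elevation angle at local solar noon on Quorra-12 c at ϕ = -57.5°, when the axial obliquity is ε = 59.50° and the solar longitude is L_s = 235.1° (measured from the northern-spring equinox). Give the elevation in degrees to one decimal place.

Solar declination: sin δ = sin ε · sin L_s = sin 59.50° × sin 235.1° = -0.70667, so δ = -44.964°.
At local noon the hour angle is zero, so the zenith angle equals |ϕ − δ| = |-57.5° − (-44.964°)| = 12.536°.
Elevation = 90° − 12.536° = 77.5°.

77.5°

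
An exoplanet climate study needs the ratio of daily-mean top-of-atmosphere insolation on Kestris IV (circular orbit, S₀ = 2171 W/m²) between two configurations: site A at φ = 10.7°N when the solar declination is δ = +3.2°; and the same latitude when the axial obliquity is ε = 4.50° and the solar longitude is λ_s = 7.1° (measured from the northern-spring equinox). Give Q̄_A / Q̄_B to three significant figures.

— Configuration A (φ=+10.7°):
cos H₀ = −tan(+10.7°) tan(+3.200°) = -0.0106, H₀ = 1.5814 rad.
Bracket: H₀ sin φ sin δ + cos φ cos δ sin H₀ = 1.5814×0.18567×0.05582 + 0.98261×0.99844×0.99994 = 0.016390 + 0.981018 = 0.997408.
Q̄ = (S₀/π) × [bracket] = (2171/π) × 0.997408 = 689.26 W/m².
— Configuration B (φ=+10.7°):
Solar declination: sin δ = sin ε · sin λ_s = sin 4.50° × sin 7.1° = 0.00970, so δ = +0.556°.
cos H₀ = −tan(+10.7°) tan(+0.556°) = -0.0018, H₀ = 1.5726 rad.
Bracket: H₀ sin φ sin δ + cos φ cos δ sin H₀ = 1.5726×0.18567×0.00970 + 0.98261×0.99995×1.00000 = 0.002832 + 0.982561 = 0.985393.
Q̄ = (S₀/π) × [bracket] = (2171/π) × 0.985393 = 680.96 W/m².
Ratio Q̄_A / Q̄_B = 689.26 / 680.96 = 1.012.

Q̄_A / Q̄_B ≈ 1.01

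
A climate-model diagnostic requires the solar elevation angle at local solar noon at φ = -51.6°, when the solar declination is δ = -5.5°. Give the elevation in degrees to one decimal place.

At local noon the hour angle is zero, so the zenith angle equals |φ − δ| = |-51.6° − (-5.500°)| = 46.100°.
Elevation = 90° − 46.100° = 43.9°.

43.9°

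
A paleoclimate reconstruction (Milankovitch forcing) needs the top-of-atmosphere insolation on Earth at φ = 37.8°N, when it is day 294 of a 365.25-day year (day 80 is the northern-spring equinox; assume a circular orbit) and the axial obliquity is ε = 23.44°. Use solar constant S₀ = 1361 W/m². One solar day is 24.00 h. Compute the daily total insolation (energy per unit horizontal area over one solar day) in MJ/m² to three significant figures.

22.0 MJ/m²

Solar longitude: λ_s = 360° × (294 − 80)/365.25 = 210.924°.
sin δ = sin 23.44° × sin 210.924° = -0.20442, so δ = -11.796°.
cos H₀ = −tan(+37.8°) tan(-11.796°) = 0.1620, H₀ = 1.4081 rad.
Bracket: H₀ sin φ sin δ + cos φ cos δ sin H₀ = 1.4081×0.61291×-0.20442 + 0.79016×0.97888×0.98679 = -0.176422 + 0.763254 = 0.586832.
Q̄ = (S₀/π) × [bracket] = (1361/π) × 0.586832 = 254.23 W/m².
Daily total = Q̄ × 24.00 h × 3600 s/h = 254.23 × 24.00 × 3600 / 10⁶ = 21.97 MJ/m².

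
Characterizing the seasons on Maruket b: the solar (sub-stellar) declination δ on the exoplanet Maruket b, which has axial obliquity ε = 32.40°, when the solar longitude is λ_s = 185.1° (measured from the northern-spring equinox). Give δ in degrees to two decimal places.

δ = -2.73°

sin δ = sin ε · sin λ_s = sin 32.40° × sin 185.1° = -0.047632.
δ = arcsin(-0.047632) = -2.73°.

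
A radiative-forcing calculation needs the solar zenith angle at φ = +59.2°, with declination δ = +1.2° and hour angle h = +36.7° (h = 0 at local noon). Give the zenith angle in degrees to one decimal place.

θ_z = 64.6°

cos θ_z = sin φ sin δ + cos φ cos δ cos h = 0.017989 + 0.410453 = 0.428442.
θ_z = arccos(0.428442) = 64.6°.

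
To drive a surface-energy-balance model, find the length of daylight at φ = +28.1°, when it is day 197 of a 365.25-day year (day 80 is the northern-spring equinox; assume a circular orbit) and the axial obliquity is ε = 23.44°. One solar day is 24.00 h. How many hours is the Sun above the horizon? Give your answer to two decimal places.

13.58 h

Solar longitude: λ_s = 360° × (197 − 80)/365.25 = 115.318°.
sin δ = sin 23.44° × sin 115.318° = 0.35958, so δ = +21.074°.
cos H₀ = −tan φ · tan δ = −tan(+28.1°) × tan(+21.074°) = -0.2058, so H₀ = 1.7780 rad = 101.87°.
Daylight = 2H₀/(2π) × 24.00 h = (1.7780/π) × 24.00 = 13.58 h.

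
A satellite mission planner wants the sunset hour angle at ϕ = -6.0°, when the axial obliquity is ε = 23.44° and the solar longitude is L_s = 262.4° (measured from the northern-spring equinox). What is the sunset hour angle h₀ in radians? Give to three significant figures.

h₀ = 1.62 rad

Solar declination: sin δ = sin ε · sin L_s = sin 23.44° × sin 262.4° = -0.39429, so δ = -23.222°.
cos h₀ = −tan ϕ · tan δ = −tan(-6.0°) × tan(-23.222°) = -0.0451, so h₀ = 1.6159 rad = 92.58°.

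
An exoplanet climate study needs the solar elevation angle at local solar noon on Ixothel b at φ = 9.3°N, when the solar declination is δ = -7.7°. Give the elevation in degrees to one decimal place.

73.0°

At local noon the hour angle is zero, so the zenith angle equals |φ − δ| = |+9.3° − (-7.700°)| = 17.000°.
Elevation = 90° − 17.000° = 73.0°.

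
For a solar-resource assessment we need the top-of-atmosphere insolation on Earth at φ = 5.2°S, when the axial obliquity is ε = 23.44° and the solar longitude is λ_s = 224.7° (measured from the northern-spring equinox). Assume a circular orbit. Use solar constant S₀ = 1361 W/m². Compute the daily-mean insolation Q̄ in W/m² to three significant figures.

Q̄ ≈ 432 W/m²

Solar declination: sin δ = sin ε · sin λ_s = sin 23.44° × sin 224.7° = -0.27980, so δ = -16.248°.
cos H₀ = −tan(-5.2°) tan(-16.248°) = -0.0265, H₀ = 1.5973 rad.
Bracket: H₀ sin φ sin δ + cos φ cos δ sin H₀ = 1.5973×-0.09063×-0.27980 + 0.99588×0.96006×0.99965 = 0.040505 + 0.955770 = 0.996275.
Q̄ = (S₀/π) × [bracket] = (1361/π) × 0.996275 = 431.6 W/m².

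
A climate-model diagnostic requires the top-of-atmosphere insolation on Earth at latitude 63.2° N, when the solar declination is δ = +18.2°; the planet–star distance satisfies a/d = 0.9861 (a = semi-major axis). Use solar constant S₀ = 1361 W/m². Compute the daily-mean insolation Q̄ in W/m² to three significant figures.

cos H₀ = −tan(+63.2°) tan(+18.200°) = -0.6509, H₀ = 2.2795 rad.
Bracket: H₀ sin φ sin δ + cos φ cos δ sin H₀ = 2.2795×0.89259×0.31233 + 0.45088×0.94997×0.75918 = 0.635485 + 0.325174 = 0.960659.
Inverse-square distance factor (a/d)² = 0.9861² = 0.972393.
Q̄ = (S₀/π) × 0.972393 × [bracket] = (1361/π) × 0.972393 × 0.960659 = 404.7 W/m².

Q̄ ≈ 405 W/m²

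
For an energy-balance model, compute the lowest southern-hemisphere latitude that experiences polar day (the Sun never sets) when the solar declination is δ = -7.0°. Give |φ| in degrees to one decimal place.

|φ| = 83.0°

Polar day requires cos H₀ = −tan φ tan δ ≤ −1, i.e. tan φ tan δ ≥ 1.
The boundary is |tan φ| · |tan δ| = 1, so |φ| = 90° − |δ| = 90° − 7.0° = 83.0° in the southern hemisphere.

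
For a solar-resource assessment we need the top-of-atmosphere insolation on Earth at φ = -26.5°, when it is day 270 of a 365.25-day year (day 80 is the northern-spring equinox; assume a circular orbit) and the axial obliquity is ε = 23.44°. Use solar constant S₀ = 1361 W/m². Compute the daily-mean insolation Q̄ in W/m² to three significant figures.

Solar longitude: λ_s = 360° × (270 − 80)/365.25 = 187.269°.
sin δ = sin 23.44° × sin 187.269° = -0.05033, so δ = -2.885°.
cos H₀ = −tan(-26.5°) tan(-2.885°) = -0.0251, H₀ = 1.5959 rad.
Bracket: H₀ sin φ sin δ + cos φ cos δ sin H₀ = 1.5959×-0.44620×-0.05033 + 0.89493×0.99873×0.99968 = 0.035840 + 0.893507 = 0.929347.
Q̄ = (S₀/π) × [bracket] = (1361/π) × 0.929347 = 402.6 W/m².

Q̄ ≈ 403 W/m²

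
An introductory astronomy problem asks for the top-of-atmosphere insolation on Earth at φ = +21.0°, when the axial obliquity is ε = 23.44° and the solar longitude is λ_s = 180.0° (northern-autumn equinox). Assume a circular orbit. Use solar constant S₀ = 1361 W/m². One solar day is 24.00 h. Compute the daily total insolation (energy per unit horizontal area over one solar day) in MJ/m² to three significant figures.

34.9 MJ/m²

Solar declination: sin δ = sin ε · sin λ_s = sin 23.44° × sin 180.0° = 0.00000, so δ = +0.000°.
cos H₀ = −tan(+21.0°) tan(+0.000°) = -0.0000, H₀ = 1.5708 rad.
Bracket: H₀ sin φ sin δ + cos φ cos δ sin H₀ = 1.5708×0.35837×0.00000 + 0.93358×1.00000×1.00000 = 0.000000 + 0.933580 = 0.933580.
Q̄ = (S₀/π) × [bracket] = (1361/π) × 0.933580 = 404.45 W/m².
Daily total = Q̄ × 24.00 h × 3600 s/h = 404.45 × 24.00 × 3600 / 10⁶ = 34.94 MJ/m².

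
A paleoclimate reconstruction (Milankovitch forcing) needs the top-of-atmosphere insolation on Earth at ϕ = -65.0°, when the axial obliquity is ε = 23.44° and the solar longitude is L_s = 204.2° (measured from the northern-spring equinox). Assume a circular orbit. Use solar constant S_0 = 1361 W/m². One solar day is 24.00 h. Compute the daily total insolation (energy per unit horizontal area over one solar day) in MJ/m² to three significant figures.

25.3 MJ/m²

Solar declination: sin δ = sin ε · sin L_s = sin 23.44° × sin 204.2° = -0.16306, so δ = -9.385°.
cos h₀ = −tan(-65.0°) tan(-9.385°) = -0.3544, h₀ = 1.9331 rad.
Bracket: h₀ sin ϕ sin δ + cos ϕ cos δ sin h₀ = 1.9331×-0.90631×-0.16306 + 0.42262×0.98662×0.93508 = 0.285679 + 0.389896 = 0.675575.
Q̄ = (S_0/π) × [bracket] = (1361/π) × 0.675575 = 292.67 W/m².
Daily total = Q̄ × 24.00 h × 3600 s/h = 292.67 × 24.00 × 3600 / 10⁶ = 25.29 MJ/m².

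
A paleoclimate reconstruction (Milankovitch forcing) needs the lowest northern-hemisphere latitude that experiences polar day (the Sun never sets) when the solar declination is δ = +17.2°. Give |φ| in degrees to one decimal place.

|φ| = 72.8°

Polar day requires cos H₀ = −tan φ tan δ ≤ −1, i.e. tan φ tan δ ≥ 1.
The boundary is |tan φ| · |tan δ| = 1, so |φ| = 90° − |δ| = 90° − 17.2° = 72.8° in the northern hemisphere.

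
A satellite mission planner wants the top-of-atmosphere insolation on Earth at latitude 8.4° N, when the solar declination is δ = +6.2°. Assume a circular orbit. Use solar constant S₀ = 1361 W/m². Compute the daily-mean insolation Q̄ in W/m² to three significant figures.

cos H₀ = −tan(+8.4°) tan(+6.200°) = -0.0160, H₀ = 1.5868 rad.
Bracket: H₀ sin φ sin δ + cos φ cos δ sin H₀ = 1.5868×0.14608×0.10800 + 0.98927×0.99415×0.99987 = 0.025034 + 0.983355 = 1.008389.
Q̄ = (S₀/π) × [bracket] = (1361/π) × 1.008389 = 436.9 W/m².

Q̄ ≈ 437 W/m²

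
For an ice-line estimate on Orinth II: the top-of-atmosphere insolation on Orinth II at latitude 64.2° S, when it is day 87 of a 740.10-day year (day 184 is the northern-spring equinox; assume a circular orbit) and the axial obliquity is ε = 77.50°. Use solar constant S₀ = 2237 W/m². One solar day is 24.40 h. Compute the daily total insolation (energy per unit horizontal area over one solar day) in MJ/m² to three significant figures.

127 MJ/m²

Solar longitude: λ_s = 360° × (87 − 184)/740.10 = -47.183°, i.e. -47.183° + 360° = 312.817°.
sin δ = sin 77.50° × sin 312.817° = -0.71614, so δ = -45.737°.
cos H₀ = −tan(-64.2°) tan(-45.737°) = -2.1225 ≤ −1 ⇒ polar day, H₀ = π.
Bracket: H₀ sin φ sin δ + cos φ cos δ sin H₀ = 3.1416×-0.90032×-0.71614 + 0.43523×0.69796×0.00000 = 2.025563 + 0.000000 = 2.025563.
Q̄ = (S₀/π) × [bracket] = (2237/π) × 2.025563 = 1442.3 W/m².
Daily total = Q̄ × 24.40 h × 3600 s/h = 1442.3 × 24.40 × 3600 / 10⁶ = 126.7 MJ/m².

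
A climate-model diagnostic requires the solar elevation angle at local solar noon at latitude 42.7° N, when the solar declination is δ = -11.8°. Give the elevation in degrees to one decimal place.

At local noon the hour angle is zero, so the zenith angle equals |ϕ − δ| = |+42.7° − (-11.800°)| = 54.500°.
Elevation = 90° − 54.500° = 35.5°.

35.5°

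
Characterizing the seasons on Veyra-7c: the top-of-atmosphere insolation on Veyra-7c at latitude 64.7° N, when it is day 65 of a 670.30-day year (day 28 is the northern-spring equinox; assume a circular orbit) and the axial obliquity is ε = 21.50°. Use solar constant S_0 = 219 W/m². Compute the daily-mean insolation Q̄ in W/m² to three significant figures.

Q̄ ≈ 42.9 W/m²

Solar longitude: L_s = 360° × (65 − 28)/670.30 = 19.872°.
sin δ = sin 21.50° × sin 19.872° = 0.12458, so δ = +7.156°.
cos h₀ = −tan(+64.7°) tan(+7.156°) = -0.2656, h₀ = 1.8396 rad.
Bracket: h₀ sin ϕ sin δ + cos ϕ cos δ sin h₀ = 1.8396×0.90408×0.12458 + 0.42736×0.99221×0.96408 = 0.207195 + 0.408800 = 0.615995.
Q̄ = (S_0/π) × [bracket] = (219/π) × 0.615995 = 42.94 W/m².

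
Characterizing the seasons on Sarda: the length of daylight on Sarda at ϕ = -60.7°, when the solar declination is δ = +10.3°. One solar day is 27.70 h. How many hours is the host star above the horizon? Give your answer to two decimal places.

cos h₀ = −tan ϕ · tan δ = −tan(-60.7°) × tan(+10.300°) = 0.3238, so h₀ = 1.2410 rad = 71.10°.
Daylight = 2h₀/(2π) × 27.70 h = (1.2410/π) × 27.70 = 10.94 h.

10.94 h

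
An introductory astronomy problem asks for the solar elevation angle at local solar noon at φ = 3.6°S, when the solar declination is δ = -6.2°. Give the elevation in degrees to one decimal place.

87.4°

At local noon the hour angle is zero, so the zenith angle equals |φ − δ| = |-3.6° − (-6.200°)| = 2.600°.
Elevation = 90° − 2.600° = 87.4°.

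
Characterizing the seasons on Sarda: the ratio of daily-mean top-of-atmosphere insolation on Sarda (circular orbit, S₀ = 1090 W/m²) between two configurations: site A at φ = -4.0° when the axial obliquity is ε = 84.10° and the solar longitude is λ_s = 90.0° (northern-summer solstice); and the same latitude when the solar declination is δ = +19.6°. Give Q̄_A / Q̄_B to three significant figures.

Q̄_A / Q̄_B ≈ 0.0200

— Configuration A (φ=-4.0°):
Solar declination: sin δ = sin ε · sin λ_s = sin 84.10° × sin 90.0° = 0.99470, so δ = +84.100°.
cos H₀ = −tan(-4.0°) tan(+84.100°) = 0.6767, H₀ = 0.8276 rad.
Bracket: H₀ sin φ sin δ + cos φ cos δ sin H₀ = 0.8276×-0.06976×0.99470 + 0.99756×0.10279×0.73629 = -0.057427 + 0.075499 = 0.018072.
Q̄ = (S₀/π) × [bracket] = (1090/π) × 0.018072 = 6.2702 W/m².
— Configuration B (φ=-4.0°):
cos H₀ = −tan(-4.0°) tan(+19.600°) = 0.0249, H₀ = 1.5459 rad.
Bracket: H₀ sin φ sin δ + cos φ cos δ sin H₀ = 1.5459×-0.06976×0.33545 + 0.99756×0.94206×0.99969 = -0.036176 + 0.939470 = 0.903294.
Q̄ = (S₀/π) × [bracket] = (1090/π) × 0.903294 = 313.40 W/m².
Ratio Q̄_A / Q̄_B = 6.2702 / 313.40 = 0.02001.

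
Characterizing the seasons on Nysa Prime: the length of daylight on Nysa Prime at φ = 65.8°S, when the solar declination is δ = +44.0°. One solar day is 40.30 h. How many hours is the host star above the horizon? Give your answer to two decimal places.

cos H₀ = −tan φ · tan δ = 2.1488 ≥ 1, so the host star never rises (polar night) and H₀ = 0.
Daylight = 2H₀/(2π) × 40.30 h = (0.0000/π) × 40.30 = 0.00 h.

0.00 h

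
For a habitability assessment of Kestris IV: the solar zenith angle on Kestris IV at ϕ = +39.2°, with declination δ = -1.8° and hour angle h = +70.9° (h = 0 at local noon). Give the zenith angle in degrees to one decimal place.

θ_z = 76.5°

cos θ_z = sin ϕ sin δ + cos ϕ cos δ cos h = -0.019853 + 0.253451 = 0.233598.
θ_z = arccos(0.233598) = 76.5°.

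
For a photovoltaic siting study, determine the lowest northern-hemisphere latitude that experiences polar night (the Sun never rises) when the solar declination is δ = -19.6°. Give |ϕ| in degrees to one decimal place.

Polar night requires cos h₀ = −tan ϕ tan δ ≥ 1, i.e. tan ϕ tan δ ≤ −1.
The boundary is |tan ϕ| · |tan δ| = 1, so |ϕ| = 90° − |δ| = 90° − 19.6° = 70.4° in the northern hemisphere.

|ϕ| = 70.4°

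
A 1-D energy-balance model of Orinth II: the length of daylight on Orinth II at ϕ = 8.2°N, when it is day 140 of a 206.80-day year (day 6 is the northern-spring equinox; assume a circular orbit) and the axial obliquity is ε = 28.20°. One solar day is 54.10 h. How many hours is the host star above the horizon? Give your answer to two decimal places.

Solar longitude: L_s = 360° × (140 − 6)/206.80 = 233.269°.
sin δ = sin 28.20° × sin 233.269° = -0.37873, so δ = -22.255°.
cos h₀ = −tan ϕ · tan δ = −tan(+8.2°) × tan(-22.255°) = 0.0590, so h₀ = 1.5118 rad = 86.62°.
Daylight = 2h₀/(2π) × 54.10 h = (1.5118/π) × 54.10 = 26.03 h.

26.03 h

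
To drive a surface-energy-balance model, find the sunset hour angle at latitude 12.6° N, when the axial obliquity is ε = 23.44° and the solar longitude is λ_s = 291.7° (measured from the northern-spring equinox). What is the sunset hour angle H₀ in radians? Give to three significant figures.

Solar declination: sin δ = sin ε · sin λ_s = sin 23.44° × sin 291.7° = -0.36960, so δ = -21.691°.
cos H₀ = −tan φ · tan δ = −tan(+12.6°) × tan(-21.691°) = 0.0889, so H₀ = 1.4818 rad = 84.90°.

H₀ = 1.48 rad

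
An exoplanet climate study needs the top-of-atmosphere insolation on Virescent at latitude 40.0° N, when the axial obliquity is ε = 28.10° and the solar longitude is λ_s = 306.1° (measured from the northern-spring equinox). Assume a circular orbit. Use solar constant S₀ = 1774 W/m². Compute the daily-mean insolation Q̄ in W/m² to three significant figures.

Q̄ ≈ 207 W/m²

Solar declination: sin δ = sin ε · sin λ_s = sin 28.10° × sin 306.1° = -0.38057, so δ = -22.369°.
cos H₀ = −tan(+40.0°) tan(-22.369°) = 0.3453, H₀ = 1.2182 rad.
Bracket: H₀ sin φ sin δ + cos φ cos δ sin H₀ = 1.2182×0.64279×-0.38057 + 0.76604×0.92475×0.93848 = -0.298004 + 0.664815 = 0.366811.
Q̄ = (S₀/π) × [bracket] = (1774/π) × 0.366811 = 207.1 W/m².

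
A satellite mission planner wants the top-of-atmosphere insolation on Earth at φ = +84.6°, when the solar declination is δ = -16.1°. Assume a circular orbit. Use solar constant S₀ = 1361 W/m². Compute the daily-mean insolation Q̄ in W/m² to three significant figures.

Q̄ ≈ 0.00 W/m²

cos H₀ = −tan(+84.6°) tan(-16.100°) = 3.0534 ≥ 1 ⇒ polar night, H₀ = 0 and Q̄ = 0.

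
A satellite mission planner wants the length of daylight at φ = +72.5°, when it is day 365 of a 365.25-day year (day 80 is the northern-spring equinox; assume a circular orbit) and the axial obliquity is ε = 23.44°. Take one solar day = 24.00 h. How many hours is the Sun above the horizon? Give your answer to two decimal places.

0.00 h

Solar longitude: λ_s = 360° × (365 − 80)/365.25 = 280.903°.
sin δ = sin 23.44° × sin 280.903° = -0.39061, so δ = -22.992°.
cos H₀ = −tan φ · tan δ = 1.3458 ≥ 1, so the Sun never rises (polar night) and H₀ = 0.
Daylight = 2H₀/(2π) × 24.00 h = (0.0000/π) × 24.00 = 0.00 h.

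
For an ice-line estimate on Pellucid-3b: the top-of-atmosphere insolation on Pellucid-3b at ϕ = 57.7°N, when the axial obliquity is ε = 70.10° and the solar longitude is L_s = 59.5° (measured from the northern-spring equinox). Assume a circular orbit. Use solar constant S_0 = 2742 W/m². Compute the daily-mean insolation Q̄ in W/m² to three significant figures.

Q̄ ≈ 1.88e+03 W/m²

Solar declination: sin δ = sin ε · sin L_s = sin 70.10° × sin 59.5° = 0.81018, so δ = +54.113°.
cos h₀ = −tan(+57.7°) tan(+54.113°) = -2.1863 ≤ −1 ⇒ polar day, h₀ = π.
Bracket: h₀ sin ϕ sin δ + cos ϕ cos δ sin h₀ = 3.1416×0.84526×0.81018 + 0.53435×0.58618×0.00000 = 2.151408 + 0.000000 = 2.151408.
Q̄ = (S_0/π) × [bracket] = (2742/π) × 2.151408 = 1878 W/m².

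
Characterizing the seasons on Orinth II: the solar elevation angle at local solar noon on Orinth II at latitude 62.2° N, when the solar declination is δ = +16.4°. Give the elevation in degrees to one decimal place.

At local noon the hour angle is zero, so the zenith angle equals |φ − δ| = |+62.2° − (+16.400°)| = 45.800°.
Elevation = 90° − 45.800° = 44.2°.

44.2°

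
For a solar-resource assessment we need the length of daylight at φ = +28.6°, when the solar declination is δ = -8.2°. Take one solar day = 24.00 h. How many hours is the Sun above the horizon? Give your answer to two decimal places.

cos H₀ = −tan φ · tan δ = −tan(+28.6°) × tan(-8.200°) = 0.0786, so H₀ = 1.4921 rad = 85.49°.
Daylight = 2H₀/(2π) × 24.00 h = (1.4921/π) × 24.00 = 11.40 h.

11.40 h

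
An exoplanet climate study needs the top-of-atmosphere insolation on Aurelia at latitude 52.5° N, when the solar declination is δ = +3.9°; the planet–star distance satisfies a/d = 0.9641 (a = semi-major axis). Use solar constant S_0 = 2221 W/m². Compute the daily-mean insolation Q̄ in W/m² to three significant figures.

Q̄ ≈ 456 W/m²

cos h₀ = −tan(+52.5°) tan(+3.900°) = -0.0888, h₀ = 1.6598 rad.
Bracket: h₀ sin ϕ sin δ + cos ϕ cos δ sin h₀ = 1.6598×0.79335×0.06802 + 0.60876×0.99768×0.99605 = 0.089569 + 0.604949 = 0.694518.
Inverse-square distance factor (a/d)² = 0.9641² = 0.929489.
Q̄ = (S_0/π) × 0.929489 × [bracket] = (2221/π) × 0.929489 × 0.694518 = 456.4 W/m².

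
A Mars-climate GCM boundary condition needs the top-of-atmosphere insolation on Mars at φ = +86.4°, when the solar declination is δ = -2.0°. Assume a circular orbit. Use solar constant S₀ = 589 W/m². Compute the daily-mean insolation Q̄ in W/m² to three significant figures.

Q̄ ≈ 3.37 W/m²

cos H₀ = −tan(+86.4°) tan(-2.000°) = 0.5550, H₀ = 0.9824 rad.
Bracket: H₀ sin φ sin δ + cos φ cos δ sin H₀ = 0.9824×0.99803×-0.03490 + 0.06279×0.99939×0.83182 = -0.034218 + 0.052198 = 0.017980.
Q̄ = (S₀/π) × [bracket] = (589/π) × 0.017980 = 3.371 W/m².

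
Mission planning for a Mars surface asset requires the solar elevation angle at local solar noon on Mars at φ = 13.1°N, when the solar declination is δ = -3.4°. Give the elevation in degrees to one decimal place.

73.5°

At local noon the hour angle is zero, so the zenith angle equals |φ − δ| = |+13.1° − (-3.400°)| = 16.500°.
Elevation = 90° − 16.500° = 73.5°.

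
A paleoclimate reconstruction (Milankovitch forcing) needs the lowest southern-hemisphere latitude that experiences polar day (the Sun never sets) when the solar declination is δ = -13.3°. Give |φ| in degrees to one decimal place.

|φ| = 76.7°

Polar day requires cos H₀ = −tan φ tan δ ≤ −1, i.e. tan φ tan δ ≥ 1.
The boundary is |tan φ| · |tan δ| = 1, so |φ| = 90° − |δ| = 90° − 13.3° = 76.7° in the southern hemisphere.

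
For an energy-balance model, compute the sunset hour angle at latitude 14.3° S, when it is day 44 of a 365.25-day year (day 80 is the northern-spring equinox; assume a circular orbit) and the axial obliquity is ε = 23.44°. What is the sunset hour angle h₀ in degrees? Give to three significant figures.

h₀ = 93.5°

Solar longitude: L_s = 360° × (44 − 80)/365.25 = -35.483°, i.e. -35.483° + 360° = 324.517°.
sin δ = sin 23.44° × sin 324.517° = -0.23090, so δ = -13.350°.
cos h₀ = −tan ϕ · tan δ = −tan(-14.3°) × tan(-13.350°) = -0.0605, so h₀ = 1.6313 rad = 93.47°.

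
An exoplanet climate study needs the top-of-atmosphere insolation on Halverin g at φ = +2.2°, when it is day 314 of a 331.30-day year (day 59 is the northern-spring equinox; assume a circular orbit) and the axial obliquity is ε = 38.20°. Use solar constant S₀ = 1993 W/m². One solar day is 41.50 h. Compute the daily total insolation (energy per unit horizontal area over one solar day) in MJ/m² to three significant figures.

Solar longitude: λ_s = 360° × (314 − 59)/331.30 = 277.090°.
sin δ = sin 38.20° × sin 277.090° = -0.61368, so δ = -37.856°.
cos H₀ = −tan(+2.2°) tan(-37.856°) = 0.0299, H₀ = 1.5409 rad.
Bracket: H₀ sin φ sin δ + cos φ cos δ sin H₀ = 1.5409×0.03839×-0.61368 + 0.99926×0.78956×0.99955 = -0.036302 + 0.788621 = 0.752319.
Q̄ = (S₀/π) × [bracket] = (1993/π) × 0.752319 = 477.26 W/m².
Daily total = Q̄ × 41.50 h × 3600 s/h = 477.26 × 41.50 × 3600 / 10⁶ = 71.30 MJ/m².

71.3 MJ/m²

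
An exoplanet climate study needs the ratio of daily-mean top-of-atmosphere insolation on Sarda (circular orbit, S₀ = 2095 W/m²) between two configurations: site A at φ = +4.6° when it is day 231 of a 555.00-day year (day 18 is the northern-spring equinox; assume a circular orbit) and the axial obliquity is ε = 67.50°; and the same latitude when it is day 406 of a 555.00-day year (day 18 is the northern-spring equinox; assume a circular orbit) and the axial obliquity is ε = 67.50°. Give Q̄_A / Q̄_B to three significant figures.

Q̄_A / Q̄_B ≈ 2.31

— Configuration A (φ=+4.6°):
Solar longitude: λ_s = 360° × (231 − 18)/555.00 = 138.162°.
sin δ = sin 67.50° × sin 138.162° = 0.61625, so δ = +38.043°.
cos H₀ = −tan(+4.6°) tan(+38.043°) = -0.0630, H₀ = 1.6338 rad.
Bracket: H₀ sin φ sin δ + cos φ cos δ sin H₀ = 1.6338×0.08020×0.61625 + 0.99678×0.78755×0.99802 = 0.080748 + 0.783460 = 0.864208.
Q̄ = (S₀/π) × [bracket] = (2095/π) × 0.864208 = 576.31 W/m².
— Configuration B (φ=+4.6°):
Solar longitude: λ_s = 360° × (406 − 18)/555.00 = 251.676°.
sin δ = sin 67.50° × sin 251.676° = -0.87703, so δ = -61.286°.
cos H₀ = −tan(+4.6°) tan(-61.286°) = 0.1469, H₀ = 1.4234 rad.
Bracket: H₀ sin φ sin δ + cos φ cos δ sin H₀ = 1.4234×0.08020×-0.87703 + 0.99678×0.48043×0.98915 = -0.100119 + 0.473687 = 0.373568.
Q̄ = (S₀/π) × [bracket] = (2095/π) × 0.373568 = 249.12 W/m².
Ratio Q̄_A / Q̄_B = 576.31 / 249.12 = 2.313.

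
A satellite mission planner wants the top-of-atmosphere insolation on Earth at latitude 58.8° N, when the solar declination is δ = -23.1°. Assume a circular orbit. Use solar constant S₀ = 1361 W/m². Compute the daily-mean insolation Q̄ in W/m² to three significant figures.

Q̄ ≈ 31.8 W/m²

cos H₀ = −tan(+58.8°) tan(-23.100°) = 0.7043, H₀ = 0.7894 rad.
Bracket: H₀ sin φ sin δ + cos φ cos δ sin H₀ = 0.7894×0.85536×-0.39234 + 0.51803×0.91982×0.70991 = -0.264916 + 0.338268 = 0.073352.
Q̄ = (S₀/π) × [bracket] = (1361/π) × 0.073352 = 31.78 W/m².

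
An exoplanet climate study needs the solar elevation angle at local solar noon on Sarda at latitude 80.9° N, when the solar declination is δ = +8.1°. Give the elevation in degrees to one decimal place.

At local noon the hour angle is zero, so the zenith angle equals |ϕ − δ| = |+80.9° − (+8.100°)| = 72.800°.
Elevation = 90° − 72.800° = 17.2°.

17.2°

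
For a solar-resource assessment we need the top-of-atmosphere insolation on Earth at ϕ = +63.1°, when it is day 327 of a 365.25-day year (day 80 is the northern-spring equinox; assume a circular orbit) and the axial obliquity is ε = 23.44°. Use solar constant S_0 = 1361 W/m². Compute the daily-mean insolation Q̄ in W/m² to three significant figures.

Q̄ ≈ 21.8 W/m²

Solar longitude: L_s = 360° × (327 − 80)/365.25 = 243.450°.
sin δ = sin 23.44° × sin 243.450° = -0.35584, so δ = -20.845°.
cos h₀ = −tan(+63.1°) tan(-20.845°) = 0.7505, h₀ = 0.7219 rad.
Bracket: h₀ sin ϕ sin δ + cos ϕ cos δ sin h₀ = 0.7219×0.89180×-0.35584 + 0.45243×0.93455×0.66085 = -0.229086 + 0.279420 = 0.050334.
Q̄ = (S_0/π) × [bracket] = (1361/π) × 0.050334 = 21.81 W/m².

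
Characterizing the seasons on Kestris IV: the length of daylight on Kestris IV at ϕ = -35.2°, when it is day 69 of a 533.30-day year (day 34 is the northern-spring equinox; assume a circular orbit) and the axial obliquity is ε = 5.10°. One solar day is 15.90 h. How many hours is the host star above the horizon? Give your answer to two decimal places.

Solar longitude: L_s = 360° × (69 − 34)/533.30 = 23.626°.
sin δ = sin 5.10° × sin 23.626° = 0.03563, so δ = +2.042°.
cos h₀ = −tan ϕ · tan δ = −tan(-35.2°) × tan(+2.042°) = 0.0251, so h₀ = 1.5456 rad = 88.56°.
Daylight = 2h₀/(2π) × 15.90 h = (1.5456/π) × 15.90 = 7.82 h.

7.82 h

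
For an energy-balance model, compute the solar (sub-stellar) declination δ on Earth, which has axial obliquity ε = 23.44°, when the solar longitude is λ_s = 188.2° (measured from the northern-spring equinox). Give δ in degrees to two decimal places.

δ = -3.25°

sin δ = sin ε · sin λ_s = sin 23.44° × sin 188.2° = -0.056736.
δ = arcsin(-0.056736) = -3.25°.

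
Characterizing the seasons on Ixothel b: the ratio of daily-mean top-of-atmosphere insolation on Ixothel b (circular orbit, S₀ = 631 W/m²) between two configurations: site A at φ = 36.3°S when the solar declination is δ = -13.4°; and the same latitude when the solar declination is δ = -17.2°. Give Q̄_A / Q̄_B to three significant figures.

— Configuration A (φ=-36.3°):
cos H₀ = −tan(-36.3°) tan(-13.400°) = -0.1750, H₀ = 1.7467 rad.
Bracket: H₀ sin φ sin δ + cos φ cos δ sin H₀ = 1.7467×-0.59201×-0.23175 + 0.80593×0.97278×0.98457 = 0.239644 + 0.771896 = 1.011540.
Q̄ = (S₀/π) × [bracket] = (631/π) × 1.011540 = 203.17 W/m².
— Configuration B (φ=-36.3°):
cos H₀ = −tan(-36.3°) tan(-17.200°) = -0.2274, H₀ = 1.8002 rad.
Bracket: H₀ sin φ sin δ + cos φ cos δ sin H₀ = 1.8002×-0.59201×-0.29571 + 0.80593×0.95528×0.97380 = 0.315149 + 0.749718 = 1.064867.
Q̄ = (S₀/π) × [bracket] = (631/π) × 1.064867 = 213.88 W/m².
Ratio Q̄_A / Q̄_B = 203.17 / 213.88 = 0.9499.

Q̄_A / Q̄_B ≈ 0.950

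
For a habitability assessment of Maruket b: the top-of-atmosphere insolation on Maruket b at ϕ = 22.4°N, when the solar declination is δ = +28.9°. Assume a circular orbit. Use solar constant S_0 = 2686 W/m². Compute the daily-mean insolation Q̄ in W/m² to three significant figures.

Q̄ ≈ 957 W/m²

cos h₀ = −tan(+22.4°) tan(+28.900°) = -0.2275, h₀ = 1.8003 rad.
Bracket: h₀ sin ϕ sin δ + cos ϕ cos δ sin h₀ = 1.8003×0.38107×0.48328 + 0.92455×0.87546×0.97377 = 0.331550 + 0.788176 = 1.119726.
Q̄ = (S_0/π) × [bracket] = (2686/π) × 1.119726 = 957.3 W/m².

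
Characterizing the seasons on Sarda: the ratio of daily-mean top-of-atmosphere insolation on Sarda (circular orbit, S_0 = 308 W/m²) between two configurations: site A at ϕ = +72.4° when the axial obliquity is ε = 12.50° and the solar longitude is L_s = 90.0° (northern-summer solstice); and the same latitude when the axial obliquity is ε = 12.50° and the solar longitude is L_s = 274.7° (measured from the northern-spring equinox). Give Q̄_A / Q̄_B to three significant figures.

Q̄_A / Q̄_B ≈ 14.7

— Configuration A (ϕ=+72.4°):
Solar declination: sin δ = sin ε · sin L_s = sin 12.50° × sin 90.0° = 0.21644, so δ = +12.500°.
cos h₀ = −tan(+72.4°) tan(+12.500°) = -0.6989, h₀ = 2.3446 rad.
Bracket: h₀ sin ϕ sin δ + cos ϕ cos δ sin h₀ = 2.3446×0.95319×0.21644 + 0.30237×0.97630×0.71525 = 0.483711 + 0.211145 = 0.694856.
Q̄ = (S_0/π) × [bracket] = (308/π) × 0.694856 = 68.123 W/m².
— Configuration B (ϕ=+72.4°):
Solar declination: sin δ = sin ε · sin L_s = sin 12.50° × sin 274.7° = -0.21571, so δ = -12.457°.
cos h₀ = −tan(+72.4°) tan(-12.457°) = 0.6964, h₀ = 0.8004 rad.
Bracket: h₀ sin ϕ sin δ + cos ϕ cos δ sin h₀ = 0.8004×0.95319×-0.21571 + 0.30237×0.97646×0.71765 = -0.164572 + 0.211888 = 0.047316.
Q̄ = (S_0/π) × [bracket] = (308/π) × 0.047316 = 4.6388 W/m².
Ratio Q̄_A / Q̄_B = 68.123 / 4.6388 = 14.69.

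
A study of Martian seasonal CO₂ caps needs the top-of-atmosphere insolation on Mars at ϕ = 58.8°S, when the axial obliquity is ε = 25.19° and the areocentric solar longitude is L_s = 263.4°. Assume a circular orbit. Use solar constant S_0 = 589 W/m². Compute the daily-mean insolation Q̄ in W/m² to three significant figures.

sin δ = sin 25.19° × sin 263.4° = -0.42280, so δ = -25.012°.
cos h₀ = −tan(-58.8°) tan(-25.012°) = -0.7704, h₀ = 2.4502 rad.
Bracket: h₀ sin ϕ sin δ + cos ϕ cos δ sin h₀ = 2.4502×-0.85536×-0.42280 + 0.51803×0.90622×0.63760 = 0.886106 + 0.299321 = 1.185427.
Q̄ = (S_0/π) × [bracket] = (589/π) × 1.185427 = 222.2 W/m².

Q̄ ≈ 222 W/m²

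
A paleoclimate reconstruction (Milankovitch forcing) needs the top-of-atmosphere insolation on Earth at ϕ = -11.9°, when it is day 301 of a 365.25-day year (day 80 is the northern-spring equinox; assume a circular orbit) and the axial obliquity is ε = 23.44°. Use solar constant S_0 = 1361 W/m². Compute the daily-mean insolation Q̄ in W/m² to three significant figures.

Q̄ ≈ 446 W/m²

Solar longitude: L_s = 360° × (301 − 80)/365.25 = 217.823°.
sin δ = sin 23.44° × sin 217.823° = -0.24394, so δ = -14.119°.
cos h₀ = −tan(-11.9°) tan(-14.119°) = -0.0530, h₀ = 1.6238 rad.
Bracket: h₀ sin ϕ sin δ + cos ϕ cos δ sin h₀ = 1.6238×-0.20620×-0.24394 + 0.97851×0.96979×0.99859 = 0.081678 + 0.947611 = 1.029289.
Q̄ = (S_0/π) × [bracket] = (1361/π) × 1.029289 = 445.9 W/m².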